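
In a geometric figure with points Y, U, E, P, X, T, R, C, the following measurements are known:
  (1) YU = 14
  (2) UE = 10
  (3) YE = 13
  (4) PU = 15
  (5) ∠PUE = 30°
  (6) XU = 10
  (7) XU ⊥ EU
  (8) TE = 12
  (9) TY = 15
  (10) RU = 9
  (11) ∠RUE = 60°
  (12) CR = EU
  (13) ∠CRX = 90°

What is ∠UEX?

Step 1: By the law of cosines on triangle EUX: EX² = 10² + 10² − 2·10·10·cos(90°) = 200, so EX = 10·√2.
Step 2: By the inverse law of cosines on triangle UEX: cos(∠UEX) = (10² + (10·√2)² − 10²) / (2·10·10·√2) = 200/282.84 = 0.7071, so ∠UEX = 45°.

Therefore, the measure of angle ∠UEX = 45°.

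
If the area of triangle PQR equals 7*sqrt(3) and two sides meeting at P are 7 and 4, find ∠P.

From the SAS area formula Area = (1/2)ab sin(C), rearranging gives sin(C) = 2*Area/(ab).
sin(C) = 2 * 7*sqrt(3) / (28) = sqrt(3)/2.
Therefore C = arcsin(sqrt(3)/2) = 60°.
Since sin(180° - C) = sin(C), the obtuse angle 120° gives the same area, so C = 60° or C = 120°.

60° or 120°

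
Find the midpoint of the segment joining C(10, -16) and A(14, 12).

The midpoint is the point halfway along the segment.
Move half the horizontal distance: 10 + (14 - 10)/2 = 10 + 4/2 = 12
Move half the vertical distance: -16 + (12 - -16)/2 = -16 + 28/2 = -2
Midpoint = (12, -2)

(12, -2)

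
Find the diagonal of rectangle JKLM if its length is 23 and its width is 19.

A rectangle's diagonal splits it into two right triangles, with the diagonal as the hypotenuse.
By the Pythagorean theorem, d^2 = 23^2 + 19^2 = 890.
Therefore d = sqrt(890).

sqrt(890)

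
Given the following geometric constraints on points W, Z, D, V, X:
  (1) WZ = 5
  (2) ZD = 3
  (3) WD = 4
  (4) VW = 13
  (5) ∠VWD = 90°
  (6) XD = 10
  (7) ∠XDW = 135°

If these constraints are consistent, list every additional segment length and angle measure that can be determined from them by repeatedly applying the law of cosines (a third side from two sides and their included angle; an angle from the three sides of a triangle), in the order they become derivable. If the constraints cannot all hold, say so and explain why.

The constraints are consistent. Derivable facts, in order:
After 1 step:
- DV = √185
- WX ≈ 13.14
- ∠DWZ = 36.87°
- ∠DZW = 53.13°
- ∠WDZ = 90°
After 2 steps:
- ∠DVW = 17.1°
- ∠DWX = 32.57°
- ∠DXW = 12.43°
- ∠VDW = 72.9°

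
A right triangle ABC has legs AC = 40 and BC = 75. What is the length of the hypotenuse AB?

AB = sqrt(40^2 + 75^2) = sqrt(7225) = 85

85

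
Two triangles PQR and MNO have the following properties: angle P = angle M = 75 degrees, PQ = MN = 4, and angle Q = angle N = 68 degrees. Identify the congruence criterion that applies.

Consider the given information: angle P = angle M = 75 degrees, PQ = MN = 4, and angle Q = angle N = 68 degrees
This is not SAS or AAS: SAS requires two sides and the included angle between them. AAS requires two angles and a non-included side.
The correct criterion is ASA. Two pairs of corresponding angles and the included side are equal (Angle-Side-Angle).

ASA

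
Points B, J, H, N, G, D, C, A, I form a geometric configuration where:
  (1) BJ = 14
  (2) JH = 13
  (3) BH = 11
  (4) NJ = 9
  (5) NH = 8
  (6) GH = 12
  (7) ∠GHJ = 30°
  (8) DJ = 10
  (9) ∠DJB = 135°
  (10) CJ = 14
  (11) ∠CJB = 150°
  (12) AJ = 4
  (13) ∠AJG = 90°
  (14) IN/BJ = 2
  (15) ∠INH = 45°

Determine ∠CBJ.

Step 1: By the law of cosines on triangle BJC: BC² = 14² + 14² − 2·14·14·cos(150°) = 731.48, so BC ≈ 27.05.
Step 2: By the inverse law of cosines on triangle CBJ: cos(∠CBJ) = (27.05² + 14² − 14²) / (2·27.05·14) = 731.48/757.29 = 0.9659, so ∠CBJ = 15°.

Therefore, the measure of angle ∠CBJ = 15°.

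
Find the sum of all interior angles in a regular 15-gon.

The sum of interior angles of an n-sided polygon is (n - 2) * 180.
For n = 15: (15 - 2) * 180 = 13 * 180 = 2340 degrees.

2340 degrees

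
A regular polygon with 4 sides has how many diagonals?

Total line segments between 4 vertices = C(4,2) = 6.
Subtract the 4 sides: 6 - 4 = 2 diagonals.

2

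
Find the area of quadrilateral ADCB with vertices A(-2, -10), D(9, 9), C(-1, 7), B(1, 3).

The Shoelace formula works by pairing each vertex with the next (cycling back to the first).
For each pair, compute x_i*y_(i+1) - x_(i+1)*y_i:
  (-2*9 - 9*-10) = 72
  (9*7 - -1*9) = 72
  (-1*3 - 1*7) = -10
  (1*-10 - -2*3) = -4
Taking half the absolute value of the total: Area = (1/2)(130) = 65.

65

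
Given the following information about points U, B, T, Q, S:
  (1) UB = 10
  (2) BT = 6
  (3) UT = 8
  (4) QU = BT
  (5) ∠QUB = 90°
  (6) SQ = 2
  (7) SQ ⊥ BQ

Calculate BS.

From the given relations: QU = BT = 6.
Step 1: By the law of cosines on triangle BUQ: BQ² = 10² + 6² − 2·10·6·cos(90°) = 136, so BQ = 2·√34.
Step 2: By the law of cosines on triangle BQS: BS² = (2·√34)² + 2² − 2·2·√34·2·cos(90°) = 140, so BS = 2·√35.

Therefore, the length of BS = 2·√35.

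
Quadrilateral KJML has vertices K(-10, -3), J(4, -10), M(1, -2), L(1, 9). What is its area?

Using the Shoelace formula for a quadrilateral (vertices in order):
Area = (1/2)|sum of (x_i * y_(i+1) - x_(i+1) * y_i)|
Terms: (-10*-10 - 4*-3) = 112, (4*-2 - 1*-10) = 2, (1*9 - 1*-2) = 11, (1*-3 - -10*9) = 87
Sum = 212
Area = (1/2)(212) = 106

106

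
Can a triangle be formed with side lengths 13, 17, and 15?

Sort the sides: 13, 15, 17.
It suffices to check that the sum of the two smallest exceeds the largest:
13 + 15 = 28 > 17. ✓
Yes, a valid triangle can be formed.

Yes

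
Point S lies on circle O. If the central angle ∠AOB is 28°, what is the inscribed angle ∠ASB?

Inscribed angle = 28° / 2 = 14° (inscribed angle theorem).

14°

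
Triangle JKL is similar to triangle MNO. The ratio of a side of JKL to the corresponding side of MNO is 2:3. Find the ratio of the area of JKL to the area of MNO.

Area scales with the square of linear dimensions. If every length is multiplied by 2/3, then the area is multiplied by (2/3)^2 = 4/9.
The area ratio is 4:9.

4:9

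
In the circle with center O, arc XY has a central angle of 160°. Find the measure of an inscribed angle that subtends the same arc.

By the inscribed angle theorem, the inscribed angle is half the central angle.
Inscribed angle = 160° / 2 = 80°

80°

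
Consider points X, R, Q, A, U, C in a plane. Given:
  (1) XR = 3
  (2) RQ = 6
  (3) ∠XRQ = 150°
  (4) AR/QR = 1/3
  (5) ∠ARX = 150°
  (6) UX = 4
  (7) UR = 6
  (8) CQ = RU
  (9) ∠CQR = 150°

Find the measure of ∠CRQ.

From the given relations: CQ = RU = 6.
Step 1: By the law of cosines on triangle RQC: RC² = 6² + 6² − 2·6·6·cos(150°) = 134.35, so RC ≈ 11.59.
Step 2: By the inverse law of cosines on triangle CRQ: cos(∠CRQ) = (11.59² + 6² − 6²) / (2·11.59·6) = 134.35/139.09 = 0.9659, so ∠CRQ = 15°.

Therefore, the measure of angle ∠CRQ = 15°.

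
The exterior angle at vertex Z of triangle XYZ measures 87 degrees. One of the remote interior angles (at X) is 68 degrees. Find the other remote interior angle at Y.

angle Y = 87 - 68 = 19 degrees (exterior angle theorem).

19 degrees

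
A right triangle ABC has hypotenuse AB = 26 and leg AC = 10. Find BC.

Rearranging the Pythagorean theorem to solve for the unknown leg:
leg^2 = hypotenuse^2 - known_leg^2 = 676 - 100 = 576
leg = sqrt(576) = 24.

24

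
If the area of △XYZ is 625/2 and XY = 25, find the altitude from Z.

height = 2 * 625/2 / 25 = 25

25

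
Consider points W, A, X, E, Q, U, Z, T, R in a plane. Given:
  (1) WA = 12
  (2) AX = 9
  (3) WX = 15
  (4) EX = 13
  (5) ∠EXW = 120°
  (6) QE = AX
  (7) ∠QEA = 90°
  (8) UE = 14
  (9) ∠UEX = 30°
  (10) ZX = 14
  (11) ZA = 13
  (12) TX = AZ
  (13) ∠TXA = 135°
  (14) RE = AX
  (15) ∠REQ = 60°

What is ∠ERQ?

From the given relations: RE = AX = 9; QE = AX = 9.
Step 1: By the law of cosines on triangle REQ: RQ² = 9² + 9² − 2·9·9·cos(60°) = 81, so RQ = 9.
Step 2: By the inverse law of cosines on triangle ERQ: cos(∠ERQ) = (9² + 9² − 9²) / (2·9·9) = 81/162 = 0.5, so ∠ERQ = 60°.

Therefore, the measure of angle ∠ERQ = 60°.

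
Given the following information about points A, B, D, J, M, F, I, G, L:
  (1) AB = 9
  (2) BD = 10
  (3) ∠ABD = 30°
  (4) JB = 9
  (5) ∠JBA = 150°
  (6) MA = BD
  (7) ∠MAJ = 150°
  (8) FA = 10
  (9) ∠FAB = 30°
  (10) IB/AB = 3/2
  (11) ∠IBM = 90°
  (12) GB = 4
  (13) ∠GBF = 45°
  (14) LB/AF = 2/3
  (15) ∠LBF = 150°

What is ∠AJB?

Step 1: By the law of cosines on triangle JBA: JA² = 9² + 9² − 2·9·9·cos(150°) = 302.3, so JA ≈ 17.39.
Step 2: By the inverse law of cosines on triangle AJB: cos(∠AJB) = (17.39² + 9² − 9²) / (2·17.39·9) = 302.3/312.96 = 0.9659, so ∠AJB = 15°.

Therefore, the measure of angle ∠AJB = 15°.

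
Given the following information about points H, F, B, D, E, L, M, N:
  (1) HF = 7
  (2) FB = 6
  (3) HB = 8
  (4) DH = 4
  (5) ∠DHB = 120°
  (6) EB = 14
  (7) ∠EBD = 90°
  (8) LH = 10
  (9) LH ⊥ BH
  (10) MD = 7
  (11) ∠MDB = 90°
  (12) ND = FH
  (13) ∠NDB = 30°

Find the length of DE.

Step 1: By the law of cosines on triangle BHD: BD² = 8² + 4² − 2·8·4·cos(120°) = 112, so BD = 4·√7.
Step 2: By the law of cosines on triangle DBE: DE² = (4·√7)² + 14² − 2·4·√7·14·cos(90°) = 308, so DE = 2·√77.

Therefore, the length of DE = 2·√77.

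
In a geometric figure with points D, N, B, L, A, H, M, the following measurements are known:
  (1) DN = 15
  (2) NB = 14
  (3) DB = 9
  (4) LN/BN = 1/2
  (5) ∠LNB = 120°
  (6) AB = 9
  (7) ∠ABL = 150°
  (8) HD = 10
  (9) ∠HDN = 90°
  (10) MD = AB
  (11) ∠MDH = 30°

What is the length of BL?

From the given relations: LN = 1/2·BN = 1/2·14 = 7.
Step 1: By the law of cosines on triangle BNL: BL² = 14² + 7² − 2·14·7·cos(120°) = 343, so BL = 7·√7.

Therefore, the length of BL = 7·√7.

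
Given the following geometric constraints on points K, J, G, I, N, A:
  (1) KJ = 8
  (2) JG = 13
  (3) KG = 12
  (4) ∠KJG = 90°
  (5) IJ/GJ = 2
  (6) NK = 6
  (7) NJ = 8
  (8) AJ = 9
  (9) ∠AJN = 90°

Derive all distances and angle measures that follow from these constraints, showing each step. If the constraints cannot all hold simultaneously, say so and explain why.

These constraints are not satisfiable: (1), (2) and (4) already determine KG: by the law of cosines KG² = 8² + 13² − 2·8·13·cos(90°) = 233, so KG ≈ 15.26, which contradicts (3) KG = 12. No planar figure meets all of them, so nothing further can be derived.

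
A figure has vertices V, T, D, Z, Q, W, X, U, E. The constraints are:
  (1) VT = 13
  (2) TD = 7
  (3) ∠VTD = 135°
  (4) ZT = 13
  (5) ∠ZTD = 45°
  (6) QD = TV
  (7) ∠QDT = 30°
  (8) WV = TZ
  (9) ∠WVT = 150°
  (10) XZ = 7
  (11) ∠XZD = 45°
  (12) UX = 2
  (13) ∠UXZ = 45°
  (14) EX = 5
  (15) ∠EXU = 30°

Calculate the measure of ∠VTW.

From the given relations: WV = TZ = 13.
Step 1: By the law of cosines on triangle TVW: TW² = 13² + 13² − 2·13·13·cos(150°) = 630.72, so TW ≈ 25.11.
Step 2: By the inverse law of cosines on triangle VTW: cos(∠VTW) = (13² + 25.11² − 13²) / (2·13·25.11) = 630.72/652.97 = 0.9659, so ∠VTW = 15°.

Therefore, the measure of angle ∠VTW = 15°.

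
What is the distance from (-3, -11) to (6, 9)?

d = sqrt((6 - -3)^2 + (9 - -11)^2)
d = sqrt(9^2 + 20^2)
d = sqrt(81 + 400)
d = sqrt(481)

sqrt(481)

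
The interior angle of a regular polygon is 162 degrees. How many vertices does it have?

The exterior angle is the supplement of the interior angle: 180 - 162 = 18 degrees.
Since the exterior angles of any convex polygon sum to 360 degrees, the number of sides is 360 / 18 = 20.

20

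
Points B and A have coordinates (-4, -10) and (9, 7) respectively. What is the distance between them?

The horizontal distance is |9 - -4| = 13 and the vertical distance is |7 - -10| = 17.
By the Pythagorean theorem, d = sqrt(13^2 + 17^2) = sqrt(458).

sqrt(458)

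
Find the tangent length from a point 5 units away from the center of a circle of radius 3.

The tangent, radius, and line from the external point to the center form a right triangle.
The right angle is where the tangent meets the radius.
By the Pythagorean theorem: tangent² + 3² = 5²
tangent² = 25 - 9 = 16
tangent = 4

4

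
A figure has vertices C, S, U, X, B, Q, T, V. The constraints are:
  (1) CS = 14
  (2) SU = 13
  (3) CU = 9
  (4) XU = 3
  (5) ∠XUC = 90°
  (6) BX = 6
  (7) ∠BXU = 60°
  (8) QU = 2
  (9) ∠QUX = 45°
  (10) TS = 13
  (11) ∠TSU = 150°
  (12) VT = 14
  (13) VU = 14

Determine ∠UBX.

Step 1: By the law of cosines on triangle BXU: BU² = 6² + 3² − 2·6·3·cos(60°) = 27, so BU = 3·√3.
Step 2: By the inverse law of cosines on triangle UBX: cos(∠UBX) = ((3·√3)² + 6² − 3²) / (2·3·√3·6) = 54/62.35 = 0.866, so ∠UBX = 30°.

Therefore, the measure of angle ∠UBX = 30°.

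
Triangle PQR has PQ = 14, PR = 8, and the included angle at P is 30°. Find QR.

By the law of cosines: QR^2 = PQ^2 + PR^2 - 2*PQ*PR*cos(P)
QR^2 = 14^2 + 8^2 - 2*14*8*cos(30°)
QR^2 = 196 + 64 - 224*(sqrt(3)/2)
QR^2 = 260 - 112*sqrt(3)
QR = 2*sqrt(65 - 28*sqrt(3))

2*sqrt(65 - 28*sqrt(3))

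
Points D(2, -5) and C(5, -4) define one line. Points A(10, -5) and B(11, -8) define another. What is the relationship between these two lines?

Slope of line 1: m1 = (-4 - -5)/(5 - 2) = 1/3 = 1/3
Slope of line 2: m2 = (-8 - -5)/(11 - 10) = -3/1 = -3
m1 * m2 = -1, so perpendicular.

Perpendicular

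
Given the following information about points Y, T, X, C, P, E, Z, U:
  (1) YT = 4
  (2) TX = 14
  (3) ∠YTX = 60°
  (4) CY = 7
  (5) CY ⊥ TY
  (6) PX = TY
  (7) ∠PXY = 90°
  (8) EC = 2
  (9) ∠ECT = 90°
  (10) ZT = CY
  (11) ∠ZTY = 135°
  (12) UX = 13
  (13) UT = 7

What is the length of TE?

Step 1: By the law of cosines on triangle CYT: CT² = 7² + 4² − 2·7·4·cos(90°) = 65, so CT = √65.
Step 2: By the law of cosines on triangle TCE: TE² = √65² + 2² − 2·√65·2·cos(90°) = 69, so TE = √69.

Therefore, the length of TE = √69.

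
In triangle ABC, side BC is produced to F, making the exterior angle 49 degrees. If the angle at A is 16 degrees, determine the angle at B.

By the exterior angle theorem: exterior angle = sum of remote interior angles.
49 = 16 + angle B
angle B = 49 - 16 = 33 degrees

33 degrees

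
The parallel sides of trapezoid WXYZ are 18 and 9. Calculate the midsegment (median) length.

The midsegment of a trapezoid = (base1 + base2) / 2
midsegment = (18 + 9) / 2
midsegment = 27 / 2
midsegment = 27/2

27/2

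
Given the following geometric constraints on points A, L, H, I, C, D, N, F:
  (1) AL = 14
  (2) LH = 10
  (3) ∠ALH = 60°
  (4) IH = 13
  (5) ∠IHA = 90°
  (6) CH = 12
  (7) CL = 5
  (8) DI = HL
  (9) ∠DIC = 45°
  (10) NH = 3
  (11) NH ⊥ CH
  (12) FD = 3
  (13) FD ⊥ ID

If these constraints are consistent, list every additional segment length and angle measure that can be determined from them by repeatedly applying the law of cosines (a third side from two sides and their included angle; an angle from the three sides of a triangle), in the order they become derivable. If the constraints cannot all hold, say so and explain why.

The constraints are consistent. Derivable facts, in order:
After 1 step:
- AH = 2·√39
- CN = 3·√17
- IF = √109
- ∠CHL = 24.15°
- ∠CLH = 100.95°
- ∠HCL = 54.9°
After 2 steps:
- AI = 5·√13
- ∠AHL = 76.1°
- ∠CNH = 75.96°
- ∠DFI = 73.3°
- ∠DIF = 16.7°
- ∠HAL = 43.9°
- ∠HCN = 14.04°
After 3 steps:
- ∠AIH = 43.85°
- ∠HAI = 46.15°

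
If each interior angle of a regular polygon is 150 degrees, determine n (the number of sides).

Each interior angle of a regular n-gon is (n - 2) * 180 / n.
Setting this equal to 150:
(n - 2) * 180 / n = 150
Each exterior angle = 180 - 150 = 30 degrees.
Since exterior angles sum to 360: n = 360 / 30 = 12.

12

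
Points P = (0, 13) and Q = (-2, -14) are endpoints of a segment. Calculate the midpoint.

M = ((x₁ + x₂)/2, (y₁ + y₂)/2)
= ((0 + -2)/2, (13 + -14)/2)
= (-2/2, -1/2) = (-1, -1/2)

(-1, -1/2)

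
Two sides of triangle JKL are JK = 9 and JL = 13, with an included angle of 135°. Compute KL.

By the law of cosines: KL^2 = JK^2 + JL^2 - 2*JK*JL*cos(J)
KL^2 = 9^2 + 13^2 - 2*9*13*cos(135°)
KL^2 = 81 + 169 - 234*(-sqrt(2)/2)
KL^2 = 117*sqrt(2) + 250
KL = sqrt(117*sqrt(2) + 250)

sqrt(117*sqrt(2) + 250)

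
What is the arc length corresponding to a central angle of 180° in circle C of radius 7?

The full circumference is 2πr = 2π(7) = 14*pi.
The arc spans 180° out of 360°, which is a fraction of 1/2.
Arc length = 14*pi × 1/2 = 7*pi.

7*pi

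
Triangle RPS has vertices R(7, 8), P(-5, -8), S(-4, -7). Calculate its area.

The Shoelace formula computes the area from vertex coordinates by summing cross products.
For vertices (7,8), (-5,-8), (-4,-7):
Signed sum = 7*-8 - -5*8 + -5*-7 - -4*-8 + -4*8 - 7*-7
= -16 + 3 + 17 = 4
Area = (1/2)|4| = 2.

2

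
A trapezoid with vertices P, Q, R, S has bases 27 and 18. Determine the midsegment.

The midsegment of a trapezoid = (base1 + base2) / 2
midsegment = (27 + 18) / 2
midsegment = 45 / 2
midsegment = 45/2

45/2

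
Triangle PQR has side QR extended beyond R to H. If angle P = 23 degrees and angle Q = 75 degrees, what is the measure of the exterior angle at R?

By the exterior angle theorem, an exterior angle of a triangle equals the sum of the two remote interior angles.
Exterior angle = angle P + angle Q
Exterior angle = 23 + 75 = 98 degrees

98 degrees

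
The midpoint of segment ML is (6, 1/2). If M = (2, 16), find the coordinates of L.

Using the midpoint formula: M = ((x1 + x2)/2, (y1 + y2)/2)
We know M = (6, 1/2) and M = (2, 16)
For x: 6 = (2 + x2)/2, so x2 = 2*6 - 2 = 10
For y: 1/2 = (16 + y2)/2, so y2 = 2*1/2 - 16 = -15
L = (10, -15)

(10, -15)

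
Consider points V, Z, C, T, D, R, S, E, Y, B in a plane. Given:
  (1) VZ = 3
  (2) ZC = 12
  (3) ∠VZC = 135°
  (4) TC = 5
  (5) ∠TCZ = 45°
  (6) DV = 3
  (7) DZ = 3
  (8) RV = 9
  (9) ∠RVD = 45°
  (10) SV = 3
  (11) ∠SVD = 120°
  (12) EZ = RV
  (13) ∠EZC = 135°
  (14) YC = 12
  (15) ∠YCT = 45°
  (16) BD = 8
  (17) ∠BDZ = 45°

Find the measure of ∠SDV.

Step 1: By the law of cosines on triangle DVS: DS² = 3² + 3² − 2·3·3·cos(120°) = 27, so DS = 3·√3.
Step 2: By the inverse law of cosines on triangle SDV: cos(∠SDV) = ((3·√3)² + 3² − 3²) / (2·3·√3·3) = 27/31.18 = 0.866, so ∠SDV = 30°.

Therefore, the measure of angle ∠SDV = 30°.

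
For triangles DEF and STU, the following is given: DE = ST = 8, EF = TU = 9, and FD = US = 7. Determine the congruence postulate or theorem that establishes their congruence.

The given information matches SSS: All three pairs of corresponding sides are equal (Side-Side-Side).

SSS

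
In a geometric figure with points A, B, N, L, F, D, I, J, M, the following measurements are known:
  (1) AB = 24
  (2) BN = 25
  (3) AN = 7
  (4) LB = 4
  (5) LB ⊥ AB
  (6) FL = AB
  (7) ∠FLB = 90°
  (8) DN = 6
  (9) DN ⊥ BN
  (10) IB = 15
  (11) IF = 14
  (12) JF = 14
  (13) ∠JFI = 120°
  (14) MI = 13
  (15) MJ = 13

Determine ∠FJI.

Step 1: By the law of cosines on triangle JFI: JI² = 14² + 14² − 2·14·14·cos(120°) = 588, so JI = 14·√3.
Step 2: By the inverse law of cosines on triangle FJI: cos(∠FJI) = (14² + (14·√3)² − 14²) / (2·14·14·√3) = 588/678.96 = 0.866, so ∠FJI = 30°.

Therefore, the measure of angle ∠FJI = 30°.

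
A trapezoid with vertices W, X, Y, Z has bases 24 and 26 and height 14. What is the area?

Area of a trapezoid = (base1 + base2) * height / 2
Area = (24 + 26) * 14 / 2
Area = 50 * 14 / 2
Area = 700 / 2
Area = 350

350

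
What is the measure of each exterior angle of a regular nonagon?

Each exterior angle of a regular n-gon is 360 / n.
For n = 9: 360 / 9 = 40 degrees.

40 degrees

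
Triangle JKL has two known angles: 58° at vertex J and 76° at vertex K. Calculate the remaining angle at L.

The interior angles sum to 180°: angle L = 180 - 58 - 76 = 46°.
The triangle is acute (angles 58°, 76°, 46°).

46 degrees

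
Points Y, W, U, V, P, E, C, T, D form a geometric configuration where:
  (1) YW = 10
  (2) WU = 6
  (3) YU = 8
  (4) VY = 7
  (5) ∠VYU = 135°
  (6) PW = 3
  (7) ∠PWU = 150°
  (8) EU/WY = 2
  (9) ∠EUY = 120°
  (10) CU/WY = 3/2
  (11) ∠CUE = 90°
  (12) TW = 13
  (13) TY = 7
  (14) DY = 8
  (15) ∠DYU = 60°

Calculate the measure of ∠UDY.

Step 1: By the law of cosines on triangle DYU: DU² = 8² + 8² − 2·8·8·cos(60°) = 64, so DU = 8.
Step 2: By the inverse law of cosines on triangle UDY: cos(∠UDY) = (8² + 8² − 8²) / (2·8·8) = 64/128 = 0.5, so ∠UDY = 60°.

Therefore, the measure of angle ∠UDY = 60°.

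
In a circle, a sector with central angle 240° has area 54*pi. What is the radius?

Sector area A = πr² × θ/360, so r² = 360A / (πθ).
r² = 360 × 54*pi / (π × 240)
r² = 81
r = 9

9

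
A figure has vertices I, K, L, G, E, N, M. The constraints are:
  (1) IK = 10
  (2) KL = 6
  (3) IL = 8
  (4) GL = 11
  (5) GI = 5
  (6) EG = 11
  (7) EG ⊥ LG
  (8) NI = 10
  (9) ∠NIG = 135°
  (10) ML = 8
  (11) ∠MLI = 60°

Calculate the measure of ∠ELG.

Step 1: By the law of cosines on triangle LGE: LE² = 11² + 11² − 2·11·11·cos(90°) = 242, so LE = 11·√2.
Step 2: By the inverse law of cosines on triangle ELG: cos(∠ELG) = ((11·√2)² + 11² − 11²) / (2·11·√2·11) = 242/342.24 = 0.7071, so ∠ELG = 45°.

Therefore, the measure of angle ∠ELG = 45°.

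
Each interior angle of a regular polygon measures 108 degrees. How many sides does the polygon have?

The exterior angle is the supplement of the interior angle: 180 - 108 = 72 degrees.
Since the exterior angles of any convex polygon sum to 360 degrees, the number of sides is 360 / 72 = 5.

5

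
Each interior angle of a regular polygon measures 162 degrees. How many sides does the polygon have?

The exterior angle is the supplement of the interior angle: 180 - 162 = 18 degrees.
Since the exterior angles of any convex polygon sum to 360 degrees, the number of sides is 360 / 18 = 20.

20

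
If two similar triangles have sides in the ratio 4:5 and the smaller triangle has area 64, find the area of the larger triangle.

Area ratio = (4/5)^2 = 16/25. Area of the larger triangle = 64 * 25/16 = 100.

100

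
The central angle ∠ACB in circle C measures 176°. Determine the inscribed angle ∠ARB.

An inscribed angle intercepts an arc from a point on the circle, while the central angle intercepts the same arc from the center.
The inscribed angle is always half the central angle: 176° / 2 = 88°.

88°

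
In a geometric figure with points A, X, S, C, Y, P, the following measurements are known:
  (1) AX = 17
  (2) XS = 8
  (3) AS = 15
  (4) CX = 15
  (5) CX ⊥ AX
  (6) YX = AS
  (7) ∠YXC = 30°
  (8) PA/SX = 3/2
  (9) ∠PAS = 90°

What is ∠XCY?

From the given relations: YX = AS = 15.
Step 1: By the law of cosines on triangle CXY: CY² = 15² + 15² − 2·15·15·cos(30°) = 60.29, so CY ≈ 7.76.
Step 2: By the inverse law of cosines on triangle XCY: cos(∠XCY) = (15² + 7.76² − 15²) / (2·15·7.76) = 60.29/232.94 = 0.2588, so ∠XCY = 75°.

Therefore, the measure of angle ∠XCY = 75°.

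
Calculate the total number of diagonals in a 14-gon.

Each of the 14 vertices connects to 11 non-adjacent vertices via diagonals.
Total connections = 14 × 11 = 154, but each diagonal is counted twice.
Number of diagonals = 154 / 2 = 77.

77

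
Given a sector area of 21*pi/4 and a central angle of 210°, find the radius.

r² = 360 × 21*pi/4 / (π × 210) = 9, so r = 3.

3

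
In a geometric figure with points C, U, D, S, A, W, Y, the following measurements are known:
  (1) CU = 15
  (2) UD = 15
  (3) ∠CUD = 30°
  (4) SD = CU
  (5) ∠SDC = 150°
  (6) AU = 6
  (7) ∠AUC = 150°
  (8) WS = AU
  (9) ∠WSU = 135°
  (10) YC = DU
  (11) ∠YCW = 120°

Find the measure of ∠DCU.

Step 1: By the law of cosines on triangle CUD: CD² = 15² + 15² − 2·15·15·cos(30°) = 60.29, so CD ≈ 7.76.
Step 2: By the inverse law of cosines on triangle DCU: cos(∠DCU) = (7.76² + 15² − 15²) / (2·7.76·15) = 60.29/232.94 = 0.2588, so ∠DCU = 75°.

Therefore, the measure of angle ∠DCU = 75°.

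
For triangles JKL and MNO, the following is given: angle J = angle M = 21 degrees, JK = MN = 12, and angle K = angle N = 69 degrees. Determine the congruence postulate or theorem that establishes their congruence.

The given information matches ASA: Two pairs of corresponding angles and the included side are equal (Angle-Side-Angle).

ASA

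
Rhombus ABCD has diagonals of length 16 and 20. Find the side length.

The diagonals of a rhombus bisect each other at right angles.
Half-diagonals: 16/2 = 8 and 20/2 = 10
side = sqrt(8^2 + 10^2)
side = sqrt(64 + 100)
side = sqrt(164) = 2*sqrt(41)

2*sqrt(41)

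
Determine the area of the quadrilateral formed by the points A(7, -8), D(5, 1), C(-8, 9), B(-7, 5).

Shoelace: sum of cross terms = 144, Area = (1/2)|144| = 72

72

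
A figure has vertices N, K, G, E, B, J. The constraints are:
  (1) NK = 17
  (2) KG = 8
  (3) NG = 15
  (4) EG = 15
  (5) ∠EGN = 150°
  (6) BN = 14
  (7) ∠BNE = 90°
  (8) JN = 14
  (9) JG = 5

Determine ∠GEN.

Step 1: By the law of cosines on triangle EGN: EN² = 15² + 15² − 2·15·15·cos(150°) = 839.71, so EN ≈ 28.98.
Step 2: By the inverse law of cosines on triangle GEN: cos(∠GEN) = (15² + 28.98² − 15²) / (2·15·28.98) = 839.71/869.33 = 0.9659, so ∠GEN = 15°.

Therefore, the measure of angle ∠GEN = 15°.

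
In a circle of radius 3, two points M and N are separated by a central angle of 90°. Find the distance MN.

Chord length = 2r sin(θ/2)
= 2 × 3 × sin(90°/2)
= 2 × 3 × sin(45°)
= 3*sqrt(2)

3*sqrt(2)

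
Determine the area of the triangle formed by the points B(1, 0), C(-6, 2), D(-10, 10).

Using the Shoelace formula for a triangle:
Area = (1/2)|x0(y1 - y2) + x1(y2 - y0) + x2(y0 - y1)|
Area = (1/2)|1(2 - 10) + -6(10 - 0) + -10(0 - 2)|
Area = (1/2)|-8 + -60 + 20|
Area = (1/2)|-48|
Area = (1/2)(48)
Area = 24

24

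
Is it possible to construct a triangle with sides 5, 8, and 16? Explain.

No.
The triangle inequality is violated: 5 + 8 = 13 ≤ 16.
These lengths cannot form a triangle.

No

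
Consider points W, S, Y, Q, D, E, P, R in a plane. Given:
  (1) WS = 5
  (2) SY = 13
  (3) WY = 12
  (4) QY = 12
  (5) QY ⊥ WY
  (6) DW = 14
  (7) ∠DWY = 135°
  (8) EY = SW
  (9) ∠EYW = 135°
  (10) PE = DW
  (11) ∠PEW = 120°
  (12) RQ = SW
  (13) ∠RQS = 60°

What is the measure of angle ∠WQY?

Step 1: By the law of cosines on triangle QYW: QW² = 12² + 12² − 2·12·12·cos(90°) = 288, so QW = 12·√2.
Step 2: By the inverse law of cosines on triangle WQY: cos(∠WQY) = ((12·√2)² + 12² − 12²) / (2·12·√2·12) = 288/407.29 = 0.7071, so ∠WQY = 45°.

Therefore, the measure of angle ∠WQY = 45°.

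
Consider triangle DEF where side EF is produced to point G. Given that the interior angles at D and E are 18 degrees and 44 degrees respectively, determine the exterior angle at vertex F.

The interior angle at F is 180 - 18 - 44 = 118 degrees.
The exterior angle and interior angle at F are supplementary:
Exterior angle = 180 - 118 = 62 degrees.

62 degrees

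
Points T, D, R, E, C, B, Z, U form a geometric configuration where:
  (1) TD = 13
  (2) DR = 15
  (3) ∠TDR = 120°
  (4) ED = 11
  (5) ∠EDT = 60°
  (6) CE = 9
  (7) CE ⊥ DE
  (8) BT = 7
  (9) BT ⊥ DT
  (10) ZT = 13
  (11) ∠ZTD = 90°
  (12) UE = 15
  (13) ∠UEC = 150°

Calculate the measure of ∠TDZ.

Step 1: By the law of cosines on triangle DTZ: DZ² = 13² + 13² − 2·13·13·cos(90°) = 338, so DZ = 13·√2.
Step 2: By the inverse law of cosines on triangle TDZ: cos(∠TDZ) = (13² + (13·√2)² − 13²) / (2·13·13·√2) = 338/478 = 0.7071, so ∠TDZ = 45°.

Therefore, the measure of angle ∠TDZ = 45°.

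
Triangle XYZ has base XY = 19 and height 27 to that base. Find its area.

A triangle's area is half the area of a rectangle with the same base and height.
Area = (1/2) * 19 * 27 = 513/2.

513/2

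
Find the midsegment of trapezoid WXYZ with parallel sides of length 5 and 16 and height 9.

The midsegment of a trapezoid = (base1 + base2) / 2
midsegment = (5 + 16) / 2
midsegment = 21 / 2
midsegment = 21/2

21/2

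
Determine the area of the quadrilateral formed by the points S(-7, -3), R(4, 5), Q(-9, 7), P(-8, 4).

Using the Shoelace formula for a quadrilateral (vertices in order):
Area = (1/2)|sum of (x_i * y_(i+1) - x_(i+1) * y_i)|
Terms: (-7*5 - 4*-3) = -23, (4*7 - -9*5) = 73, (-9*4 - -8*7) = 20, (-8*-3 - -7*4) = 52
Sum = 122
Area = (1/2)(122) = 61

61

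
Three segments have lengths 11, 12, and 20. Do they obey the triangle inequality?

Sort the sides: 11, 12, 20.
It suffices to check that the sum of the two smallest exceeds the largest:
11 + 12 = 23 > 20. ✓
Yes, a valid triangle can be formed.

Yes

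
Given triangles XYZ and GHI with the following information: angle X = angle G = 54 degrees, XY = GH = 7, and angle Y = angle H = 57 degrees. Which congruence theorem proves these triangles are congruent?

Consider the given information: angle X = angle G = 54 degrees, XY = GH = 7, and angle Y = angle H = 57 degrees
This is not SSS or HL: SSS requires all three pairs of sides, but we don't have that. HL only applies to right triangles with matching hypotenuse and leg.
The correct criterion is ASA. Two pairs of corresponding angles and the included side are equal (Angle-Side-Angle).

ASA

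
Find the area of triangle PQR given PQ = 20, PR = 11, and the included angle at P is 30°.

Area = (1/2) * PQ * PR * sin(P)
Area = (1/2) * 20 * 11 * sin(30°)
Area = (1/2) * 20 * 11 * 1/2
Area = 55

55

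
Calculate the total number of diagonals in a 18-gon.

Each of the 18 vertices connects to 15 non-adjacent vertices via diagonals.
Total connections = 18 × 15 = 270, but each diagonal is counted twice.
Number of diagonals = 270 / 2 = 135.

135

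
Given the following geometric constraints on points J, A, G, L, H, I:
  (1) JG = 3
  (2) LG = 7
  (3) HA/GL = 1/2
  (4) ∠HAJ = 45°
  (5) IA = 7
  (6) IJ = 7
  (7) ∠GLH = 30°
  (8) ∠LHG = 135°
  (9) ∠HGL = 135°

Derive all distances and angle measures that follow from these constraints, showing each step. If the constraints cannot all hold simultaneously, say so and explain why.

These constraints are not satisfiable: (7), (8) and (9) are the three interior angles of triangle GLH, which must sum to 180°, but 30° + 135° + 135° = 300°. No planar figure meets all of them, so nothing further can be derived.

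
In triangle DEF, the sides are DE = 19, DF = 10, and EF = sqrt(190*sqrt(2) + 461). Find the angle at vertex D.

When all three sides of a triangle are known, the law of cosines can be rearranged to find any angle.
cos(C) = (a² + b² - c²) / (2ab) gives cos(D) = -sqrt(2)/2.
Taking the inverse cosine: D = 135°.

135°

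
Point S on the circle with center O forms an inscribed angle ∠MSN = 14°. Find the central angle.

Central angle = 2 × 14° = 28° (inscribed angle theorem).

28°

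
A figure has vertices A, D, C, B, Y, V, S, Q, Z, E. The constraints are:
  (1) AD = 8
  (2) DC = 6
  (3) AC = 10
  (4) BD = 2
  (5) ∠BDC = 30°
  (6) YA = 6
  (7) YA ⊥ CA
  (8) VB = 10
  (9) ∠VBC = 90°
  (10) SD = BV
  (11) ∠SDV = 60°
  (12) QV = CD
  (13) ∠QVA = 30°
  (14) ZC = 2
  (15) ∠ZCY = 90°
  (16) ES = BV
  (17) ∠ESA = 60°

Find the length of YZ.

Step 1: By the law of cosines on triangle CAY: CY² = 10² + 6² − 2·10·6·cos(90°) = 136, so CY = 2·√34.
Step 2: By the law of cosines on triangle YCZ: YZ² = (2·√34)² + 2² − 2·2·√34·2·cos(90°) = 140, so YZ = 2·√35.

Therefore, the length of YZ = 2·√35.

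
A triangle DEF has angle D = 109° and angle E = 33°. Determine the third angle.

Let angle F = x. Then 109 + 33 + x = 180.
x = 180 - 142 = 38 degrees.

38 degrees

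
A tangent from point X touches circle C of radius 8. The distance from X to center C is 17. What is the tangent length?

Let T be the point of tangency. Then CT ⊥ XT (radius ⊥ tangent).
In right triangle CTX: CX² = CT² + XT²
17² = 8² + XT²
XT² = 225, XT = 15

15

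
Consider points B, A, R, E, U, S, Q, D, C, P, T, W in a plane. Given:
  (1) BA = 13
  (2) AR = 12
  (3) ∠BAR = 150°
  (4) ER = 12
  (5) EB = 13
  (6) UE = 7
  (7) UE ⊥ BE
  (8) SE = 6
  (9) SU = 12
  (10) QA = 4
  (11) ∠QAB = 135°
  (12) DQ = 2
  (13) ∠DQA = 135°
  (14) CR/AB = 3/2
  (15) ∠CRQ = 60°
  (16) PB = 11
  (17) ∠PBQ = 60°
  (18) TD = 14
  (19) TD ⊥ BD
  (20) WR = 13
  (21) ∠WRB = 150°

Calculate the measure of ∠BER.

Step 1: By the law of cosines on triangle BAR: BR² = 13² + 12² − 2·13·12·cos(150°) = 583.2, so BR ≈ 24.15.
Step 2: By the inverse law of cosines on triangle BER: cos(∠BER) = (13² + 12² − 24.15²) / (2·13·12) = -270.2/312 = -0.866, so ∠BER = 150°.

Therefore, the measure of angle ∠BER = 150°.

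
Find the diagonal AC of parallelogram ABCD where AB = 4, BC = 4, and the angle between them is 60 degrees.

Using the law of cosines:
d^2 = 4^2 + 4^2 - 2(4)(4)cos(60 degrees)
d^2 = 16 + 16 - 32*1/2
d^2 = 16
d = 4

4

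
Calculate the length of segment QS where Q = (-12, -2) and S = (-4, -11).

d = sqrt((8)^2 + (-9)^2) = sqrt(145)

sqrt(145)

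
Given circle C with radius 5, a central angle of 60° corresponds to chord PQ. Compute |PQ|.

Chord length = 2r sin(θ/2)
= 2 × 5 × sin(60°/2)
= 2 × 5 × sin(30°)
= 5

5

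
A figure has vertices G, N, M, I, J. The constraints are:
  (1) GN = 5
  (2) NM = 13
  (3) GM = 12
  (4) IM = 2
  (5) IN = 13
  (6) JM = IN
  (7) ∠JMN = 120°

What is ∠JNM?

From the given relations: JM = IN = 13.
Step 1: By the law of cosines on triangle NMJ: NJ² = 13² + 13² − 2·13·13·cos(120°) = 507, so NJ = 13·√3.
Step 2: By the inverse law of cosines on triangle JNM: cos(∠JNM) = ((13·√3)² + 13² − 13²) / (2·13·√3·13) = 507/585.43 = 0.866, so ∠JNM = 30°.

Therefore, the measure of angle ∠JNM = 30°.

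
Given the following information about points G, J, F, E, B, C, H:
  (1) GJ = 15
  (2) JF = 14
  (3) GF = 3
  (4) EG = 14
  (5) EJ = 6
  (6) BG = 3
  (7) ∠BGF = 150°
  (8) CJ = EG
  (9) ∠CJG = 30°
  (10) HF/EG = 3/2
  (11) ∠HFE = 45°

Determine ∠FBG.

Step 1: By the law of cosines on triangle BGF: BF² = 3² + 3² − 2·3·3·cos(150°) = 33.59, so BF ≈ 5.8.
Step 2: By the inverse law of cosines on triangle FBG: cos(∠FBG) = (5.8² + 3² − 3²) / (2·5.8·3) = 33.59/34.77 = 0.9659, so ∠FBG = 15°.

Therefore, the measure of angle ∠FBG = 15°.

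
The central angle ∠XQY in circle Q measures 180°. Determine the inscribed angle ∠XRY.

Inscribed angle = 180° / 2 = 90° (inscribed angle theorem).

90°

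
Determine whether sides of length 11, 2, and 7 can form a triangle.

Check the triangle inequality: 2 + 7 = 9 ≤ 11.
Since the sum of two sides does not exceed the third, no triangle can be formed.

No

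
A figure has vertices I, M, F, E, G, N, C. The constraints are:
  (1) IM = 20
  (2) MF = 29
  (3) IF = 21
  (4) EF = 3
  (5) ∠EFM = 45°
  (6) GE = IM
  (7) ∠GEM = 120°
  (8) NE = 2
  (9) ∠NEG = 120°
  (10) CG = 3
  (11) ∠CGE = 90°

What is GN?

From the given relations: GE = IM = 20.
Step 1: By the law of cosines on triangle GEN: GN² = 20² + 2² − 2·20·2·cos(120°) = 444, so GN = 2·√111.

Therefore, the length of GN = 2·√111.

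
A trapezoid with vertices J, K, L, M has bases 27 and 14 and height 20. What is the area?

A trapezoid's area equals the midsegment times the height.
The midsegment is (27 + 14) / 2 = 41/2.
Area = 41/2 * 20 = 410.

410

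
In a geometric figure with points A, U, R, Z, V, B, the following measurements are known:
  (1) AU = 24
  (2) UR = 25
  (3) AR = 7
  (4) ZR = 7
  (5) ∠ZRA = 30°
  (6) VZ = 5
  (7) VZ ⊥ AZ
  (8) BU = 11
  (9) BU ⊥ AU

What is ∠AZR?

Step 1: By the law of cosines on triangle ZRA: ZA² = 7² + 7² − 2·7·7·cos(30°) = 13.13, so ZA ≈ 3.62.
Step 2: By the inverse law of cosines on triangle AZR: cos(∠AZR) = (3.62² + 7² − 7²) / (2·3.62·7) = 13.13/50.73 = 0.2588, so ∠AZR = 75°.

Therefore, the measure of angle ∠AZR = 75°.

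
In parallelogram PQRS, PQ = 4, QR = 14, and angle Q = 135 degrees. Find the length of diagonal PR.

The diagonal of a parallelogram can be found by treating two adjacent sides and the diagonal as a triangle.
Applying the law of cosines with sides 4, 14 and included angle 135°:
d^2 = 16 + 196 - 112*cos(135°) = 56*sqrt(2) + 212
d = 2*sqrt(14*sqrt(2) + 53)

2*sqrt(14*sqrt(2) + 53)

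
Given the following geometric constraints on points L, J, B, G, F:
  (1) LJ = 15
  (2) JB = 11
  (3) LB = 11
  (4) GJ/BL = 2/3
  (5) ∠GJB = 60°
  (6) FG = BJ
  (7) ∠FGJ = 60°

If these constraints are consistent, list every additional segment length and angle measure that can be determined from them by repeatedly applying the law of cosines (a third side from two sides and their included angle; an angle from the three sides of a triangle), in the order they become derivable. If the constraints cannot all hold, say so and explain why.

The constraints are consistent. Derivable facts, in order:
After 1 step:
- BG ≈ 9.7
- JF ≈ 9.7
- ∠BJL = 47.01°
- ∠BLJ = 47.01°
- ∠JBL = 85.97°
After 2 steps:
- ∠BGJ = 79.11°
- ∠FJG = 79.11°
- ∠GBJ = 40.89°
- ∠GFJ = 40.89°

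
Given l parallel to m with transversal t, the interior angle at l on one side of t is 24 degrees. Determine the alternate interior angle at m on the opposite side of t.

Alternate interior angles are equal: 24 degrees.

24 degrees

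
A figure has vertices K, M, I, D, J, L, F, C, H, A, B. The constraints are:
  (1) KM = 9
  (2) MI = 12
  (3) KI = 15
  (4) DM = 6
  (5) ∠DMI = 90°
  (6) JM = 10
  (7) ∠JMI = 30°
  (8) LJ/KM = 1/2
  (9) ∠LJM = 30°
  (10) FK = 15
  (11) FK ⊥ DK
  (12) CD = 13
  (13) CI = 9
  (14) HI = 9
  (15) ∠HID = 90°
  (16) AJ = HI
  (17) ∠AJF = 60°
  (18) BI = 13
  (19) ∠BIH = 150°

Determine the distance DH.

Step 1: By the law of cosines on triangle DMI: DI² = 6² + 12² − 2·6·12·cos(90°) = 180, so DI = 6·√5.
Step 2: By the law of cosines on triangle DIH: DH² = (6·√5)² + 9² − 2·6·√5·9·cos(90°) = 261, so DH = 3·√29.

Therefore, the length of DH = 3·√29.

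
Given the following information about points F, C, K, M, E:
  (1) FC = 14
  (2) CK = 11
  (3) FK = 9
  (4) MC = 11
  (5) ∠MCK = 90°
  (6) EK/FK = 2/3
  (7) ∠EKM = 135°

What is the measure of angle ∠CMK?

Step 1: By the law of cosines on triangle MCK: MK² = 11² + 11² − 2·11·11·cos(90°) = 242, so MK = 11·√2.
Step 2: By the inverse law of cosines on triangle CMK: cos(∠CMK) = (11² + (11·√2)² − 11²) / (2·11·11·√2) = 242/342.24 = 0.7071, so ∠CMK = 45°.

Therefore, the measure of angle ∠CMK = 45°.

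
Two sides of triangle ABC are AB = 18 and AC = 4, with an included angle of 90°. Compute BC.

The included angle is 90°, so the triangle is right-angled at A. The opposite side BC is the hypotenuse.
By the Pythagorean theorem: BC = sqrt(18^2 + 4^2) = sqrt(340) = 2*sqrt(85).

2*sqrt(85)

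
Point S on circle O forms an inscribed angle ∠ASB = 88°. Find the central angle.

Central angle = 2 × 88° = 176° (inscribed angle theorem).

176°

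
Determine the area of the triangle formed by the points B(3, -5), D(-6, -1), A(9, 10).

The Shoelace formula computes the area from vertex coordinates by summing cross products.
For vertices (3,-5), (-6,-1), (9,10):
Signed sum = 3*-1 - -6*-5 + -6*10 - 9*-1 + 9*-5 - 3*10
= -33 + -51 + -75 = -159
Area = (1/2)|-159| = 159/2.

159/2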